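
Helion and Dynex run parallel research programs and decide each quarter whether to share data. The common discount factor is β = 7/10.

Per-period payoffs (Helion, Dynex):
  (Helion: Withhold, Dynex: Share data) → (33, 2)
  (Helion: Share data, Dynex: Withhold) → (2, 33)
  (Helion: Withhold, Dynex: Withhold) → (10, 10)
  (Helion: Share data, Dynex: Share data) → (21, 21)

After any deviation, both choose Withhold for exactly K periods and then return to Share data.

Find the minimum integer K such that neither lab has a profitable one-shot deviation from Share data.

2

Need Σ_{k=1}^{K} β^k ≥ (33−21)/(21−10) = 1.0909 at β = 7/10.
At K = 1 the sum is 0.7000 < 1.0909; at K = 2 it is 1.1900 ≥ 1.0909.
So the minimum punishment length is K = 2.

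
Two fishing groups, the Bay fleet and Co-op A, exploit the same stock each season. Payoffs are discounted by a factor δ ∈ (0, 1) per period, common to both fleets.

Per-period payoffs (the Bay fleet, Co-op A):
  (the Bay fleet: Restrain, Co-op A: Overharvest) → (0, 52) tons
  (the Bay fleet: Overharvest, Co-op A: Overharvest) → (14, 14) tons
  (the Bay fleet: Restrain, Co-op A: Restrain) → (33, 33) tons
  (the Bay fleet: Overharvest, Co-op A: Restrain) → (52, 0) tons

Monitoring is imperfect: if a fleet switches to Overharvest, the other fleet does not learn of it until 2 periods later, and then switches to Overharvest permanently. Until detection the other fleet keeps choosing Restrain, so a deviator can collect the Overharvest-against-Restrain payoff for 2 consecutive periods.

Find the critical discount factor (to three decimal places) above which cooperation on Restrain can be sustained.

0.707

The best deviation is to choose Overharvest for all 2 undetected periods, earning 52 each, then 14 forever once detected.
Deviation value: 52(1−δ^2)/(1−δ) + 14δ^2/(1−δ); cooperation value: 33/(1−δ).
IC: 33 ≥ 52(1−δ^2) + 14δ^2 = 52 − 38δ^2.
So δ^2 ≥ 19/38 = 1/2, giving δ ≥ (1/2)^(1/2) ≈ 0.707.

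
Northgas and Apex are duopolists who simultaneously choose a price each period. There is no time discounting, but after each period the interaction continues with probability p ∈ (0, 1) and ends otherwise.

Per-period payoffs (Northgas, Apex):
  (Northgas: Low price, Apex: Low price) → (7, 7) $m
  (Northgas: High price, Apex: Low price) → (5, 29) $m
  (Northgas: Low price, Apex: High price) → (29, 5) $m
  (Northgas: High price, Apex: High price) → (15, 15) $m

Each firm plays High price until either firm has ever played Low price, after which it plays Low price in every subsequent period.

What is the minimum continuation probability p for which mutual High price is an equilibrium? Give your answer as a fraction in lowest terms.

7/11

With no time discounting, the continuation probability p plays the role of the discount factor.
Grim-trigger IC: 15/(1−p) ≥ 29 + 7p/(1−p) ⇒ p ≥ (29−15)/(29−7) = 7/11.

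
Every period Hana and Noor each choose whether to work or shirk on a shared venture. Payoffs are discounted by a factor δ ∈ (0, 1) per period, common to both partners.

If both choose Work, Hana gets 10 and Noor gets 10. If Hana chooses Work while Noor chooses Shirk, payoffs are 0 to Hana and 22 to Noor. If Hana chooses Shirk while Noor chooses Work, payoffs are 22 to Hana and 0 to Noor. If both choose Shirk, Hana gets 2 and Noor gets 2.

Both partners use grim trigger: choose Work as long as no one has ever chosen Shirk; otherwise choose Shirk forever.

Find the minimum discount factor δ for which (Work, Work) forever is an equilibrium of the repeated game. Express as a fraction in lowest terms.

3/5

10/(1−δ) ≥ 22 + 2δ/(1−δ)
10 ≥ 22 − 20δ
δ ≥ 12/20 = 3/5.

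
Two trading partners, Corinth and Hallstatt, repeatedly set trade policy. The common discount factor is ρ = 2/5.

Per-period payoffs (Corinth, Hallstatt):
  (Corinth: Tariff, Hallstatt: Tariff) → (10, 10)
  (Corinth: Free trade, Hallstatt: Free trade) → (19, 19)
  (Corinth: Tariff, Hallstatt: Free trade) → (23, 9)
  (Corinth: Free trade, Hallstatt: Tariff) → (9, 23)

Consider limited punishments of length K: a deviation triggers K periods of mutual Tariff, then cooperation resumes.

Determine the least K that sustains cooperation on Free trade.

Need Σ_{k=1}^{K} ρ^k ≥ (23−19)/(19−10) = 0.4444 at ρ = 2/5.
At K = 1 the sum is 0.4000 < 0.4444; at K = 2 it is 0.5600 ≥ 0.4444.
So the minimum punishment length is K = 2.

2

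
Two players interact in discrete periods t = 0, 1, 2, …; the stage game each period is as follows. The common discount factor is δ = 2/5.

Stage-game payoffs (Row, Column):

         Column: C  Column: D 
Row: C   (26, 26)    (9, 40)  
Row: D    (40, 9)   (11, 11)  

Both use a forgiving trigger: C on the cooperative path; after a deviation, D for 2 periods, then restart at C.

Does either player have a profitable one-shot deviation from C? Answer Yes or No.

Comparing payoff streams over the 3 periods until play realigns: cooperate → 26(1+δ+…+δ^2); deviate → 40 + 11(δ+…+δ^2).
Cooperation is sustained iff (26−11)(δ+…+δ^2) ≥ 40−26.
δ+…+δ^2 = 2/5·(1−(2/5)^2)/(1−2/5) = 0.5600, and (40−26)/(26−11) = 0.9333.
0.5600 < 0.9333, so cooperation is not sustainable.

Yes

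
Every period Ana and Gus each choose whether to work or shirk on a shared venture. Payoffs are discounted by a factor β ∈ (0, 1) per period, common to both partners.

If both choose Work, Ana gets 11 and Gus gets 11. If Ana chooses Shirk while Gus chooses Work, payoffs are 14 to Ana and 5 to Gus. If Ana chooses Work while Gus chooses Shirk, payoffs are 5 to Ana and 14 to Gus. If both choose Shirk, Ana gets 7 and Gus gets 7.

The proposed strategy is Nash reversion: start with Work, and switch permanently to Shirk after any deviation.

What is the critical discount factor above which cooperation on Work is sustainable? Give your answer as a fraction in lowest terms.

Under grim trigger the critical discount factor is (T−C)/(T−P) with T = 14, C = 11, P = 7.
β* = (14−11)/(14−7) = 3/7.

3/7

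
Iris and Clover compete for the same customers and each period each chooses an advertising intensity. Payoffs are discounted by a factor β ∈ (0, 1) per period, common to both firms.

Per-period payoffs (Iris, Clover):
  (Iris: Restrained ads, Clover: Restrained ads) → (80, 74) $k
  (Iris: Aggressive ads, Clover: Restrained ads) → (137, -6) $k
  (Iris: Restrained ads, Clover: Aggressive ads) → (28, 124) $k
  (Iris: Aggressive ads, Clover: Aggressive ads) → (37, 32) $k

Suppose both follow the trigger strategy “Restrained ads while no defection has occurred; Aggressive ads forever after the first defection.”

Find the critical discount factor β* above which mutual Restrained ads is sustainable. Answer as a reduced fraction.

For Iris: deviation gain 137−80 = 57, per-period punishment loss 80−37 = 43. IC gives β ≥ 57/100.
For Clover: gain 50, loss 42 per period, so β ≥ 50/92 = 25/46.
The tighter constraint is Iris's, so cooperation needs β ≥ 57/100.

57/100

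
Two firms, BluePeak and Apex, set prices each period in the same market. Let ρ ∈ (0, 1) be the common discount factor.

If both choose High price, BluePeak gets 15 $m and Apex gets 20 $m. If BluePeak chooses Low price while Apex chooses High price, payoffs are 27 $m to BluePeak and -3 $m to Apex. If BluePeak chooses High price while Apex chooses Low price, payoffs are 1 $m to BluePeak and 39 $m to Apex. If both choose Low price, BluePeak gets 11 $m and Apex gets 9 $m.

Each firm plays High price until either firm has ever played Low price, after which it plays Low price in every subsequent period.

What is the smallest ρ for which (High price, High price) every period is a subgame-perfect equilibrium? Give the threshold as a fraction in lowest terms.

3/4

BluePeak's threshold: (27−15)/(27−11) = 3/4.
Apex's threshold: (39−20)/(39−9) = 19/30.
3/4 > 19/30, so BluePeak binds and ρ* = 3/4.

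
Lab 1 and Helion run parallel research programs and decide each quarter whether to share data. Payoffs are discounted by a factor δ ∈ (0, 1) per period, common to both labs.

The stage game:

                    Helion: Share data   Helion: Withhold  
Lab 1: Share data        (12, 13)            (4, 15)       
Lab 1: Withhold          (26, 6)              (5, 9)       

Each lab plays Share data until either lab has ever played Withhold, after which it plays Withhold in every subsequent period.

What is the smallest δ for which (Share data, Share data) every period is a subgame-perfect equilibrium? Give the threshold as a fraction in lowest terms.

For Lab 1: deviation gain 26−12 = 14, per-period punishment loss 12−5 = 7. IC gives δ ≥ 14/21 = 2/3.
For Helion: gain 2, loss 4 per period, so δ ≥ 2/6 = 1/3.
The tighter constraint is Lab 1's, so cooperation needs δ ≥ 2/3.

2/3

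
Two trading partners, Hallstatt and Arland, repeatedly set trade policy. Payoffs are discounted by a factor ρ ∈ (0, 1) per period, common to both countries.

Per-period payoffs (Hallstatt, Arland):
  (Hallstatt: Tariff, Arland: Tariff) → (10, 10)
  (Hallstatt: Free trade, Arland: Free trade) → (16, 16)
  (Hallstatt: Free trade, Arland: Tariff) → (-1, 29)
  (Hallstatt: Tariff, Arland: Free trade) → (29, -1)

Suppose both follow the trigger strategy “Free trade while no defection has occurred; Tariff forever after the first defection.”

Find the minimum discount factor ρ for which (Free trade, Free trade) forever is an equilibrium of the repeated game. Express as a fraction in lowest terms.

13/19

Cooperation forever yields 16 each period: 16/(1−ρ).
Deviating yields 29 once, then 10 forever: 29 + 10ρ/(1−ρ).
No profitable deviation requires 16/(1−ρ) ≥ 29 + 10ρ/(1−ρ).
Multiplying by (1−ρ): 16 ≥ 29(1−ρ) + 10ρ = 29 − 19ρ.
So 19ρ ≥ 13, i.e. ρ ≥ 13/19.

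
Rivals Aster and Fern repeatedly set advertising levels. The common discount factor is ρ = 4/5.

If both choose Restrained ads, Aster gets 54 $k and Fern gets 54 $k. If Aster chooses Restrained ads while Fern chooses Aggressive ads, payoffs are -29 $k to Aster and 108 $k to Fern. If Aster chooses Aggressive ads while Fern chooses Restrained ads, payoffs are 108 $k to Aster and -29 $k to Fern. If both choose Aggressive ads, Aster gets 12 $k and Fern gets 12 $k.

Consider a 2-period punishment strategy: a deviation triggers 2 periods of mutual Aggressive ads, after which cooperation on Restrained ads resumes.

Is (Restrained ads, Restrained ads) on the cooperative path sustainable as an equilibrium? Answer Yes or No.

Yes

A one-shot deviation gives 108 now, then 12 for 2 periods, then back to 54.
Gain from deviating: (108−54) today; loss: (54−12) in each of the next 2 periods.
No-deviation condition: (54−12)(ρ+…+ρ^2) ≥ 108−54, i.e. ρ+…+ρ^2 ≥ 9/7.
At ρ = 4/5: ρ+…+ρ^2 = 1.4400 ≥ 1.2857.
So cooperation is sustainable.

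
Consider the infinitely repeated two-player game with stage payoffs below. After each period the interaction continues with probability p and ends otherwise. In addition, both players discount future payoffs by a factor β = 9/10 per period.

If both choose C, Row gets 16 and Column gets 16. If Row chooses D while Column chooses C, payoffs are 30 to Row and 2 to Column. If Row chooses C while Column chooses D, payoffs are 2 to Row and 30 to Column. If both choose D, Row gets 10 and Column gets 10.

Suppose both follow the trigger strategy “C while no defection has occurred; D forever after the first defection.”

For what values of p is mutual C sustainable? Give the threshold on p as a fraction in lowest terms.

Expected continuation weight on next period's payoff is β·p = 9/10·p, which plays the role of the discount factor.
Cooperation requires 9/10·p ≥ (30−16)/(30−10) = 7/10, hence p ≥ 7/9.

7/9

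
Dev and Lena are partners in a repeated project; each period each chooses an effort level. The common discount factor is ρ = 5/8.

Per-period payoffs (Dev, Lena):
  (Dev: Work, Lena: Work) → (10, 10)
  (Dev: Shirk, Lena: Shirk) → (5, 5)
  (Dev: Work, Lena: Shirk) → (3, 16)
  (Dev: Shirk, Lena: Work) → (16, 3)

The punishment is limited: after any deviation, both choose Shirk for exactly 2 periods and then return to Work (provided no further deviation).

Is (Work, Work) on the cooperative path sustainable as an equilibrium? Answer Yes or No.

No

Comparing payoff streams over the 3 periods until play realigns: cooperate → 10(1+ρ+…+ρ^2); deviate → 16 + 5(ρ+…+ρ^2).
Cooperation is sustained iff (10−5)(ρ+…+ρ^2) ≥ 16−10.
ρ+…+ρ^2 = 5/8·(1−(5/8)^2)/(1−5/8) = 1.0156, and (16−10)/(10−5) = 1.2000.
1.0156 < 1.2000, so cooperation is not sustainable.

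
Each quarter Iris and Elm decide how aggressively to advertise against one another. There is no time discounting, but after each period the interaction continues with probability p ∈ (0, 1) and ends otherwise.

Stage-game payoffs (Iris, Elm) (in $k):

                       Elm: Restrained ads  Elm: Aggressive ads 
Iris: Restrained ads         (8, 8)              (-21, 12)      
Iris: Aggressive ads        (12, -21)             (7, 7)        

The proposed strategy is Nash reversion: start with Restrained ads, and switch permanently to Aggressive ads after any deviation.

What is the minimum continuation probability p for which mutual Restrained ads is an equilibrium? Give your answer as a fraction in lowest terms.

4/5

With no time discounting, the continuation probability p plays the role of the discount factor.
Grim-trigger IC: 8/(1−p) ≥ 12 + 7p/(1−p) ⇒ p ≥ (12−8)/(12−7) = 4/5.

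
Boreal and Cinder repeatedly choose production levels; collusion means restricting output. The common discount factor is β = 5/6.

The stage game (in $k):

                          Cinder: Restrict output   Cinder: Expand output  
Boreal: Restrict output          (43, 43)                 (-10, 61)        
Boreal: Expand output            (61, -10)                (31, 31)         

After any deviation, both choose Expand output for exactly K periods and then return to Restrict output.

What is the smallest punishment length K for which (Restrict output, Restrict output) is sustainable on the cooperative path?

2

Need Σ_{k=1}^{K} β^k ≥ (61−43)/(43−31) = 1.5000 at β = 5/6.
At K = 1 the sum is 0.8333 < 1.5000; at K = 2 it is 1.5278 ≥ 1.5000.
So the minimum punishment length is K = 2.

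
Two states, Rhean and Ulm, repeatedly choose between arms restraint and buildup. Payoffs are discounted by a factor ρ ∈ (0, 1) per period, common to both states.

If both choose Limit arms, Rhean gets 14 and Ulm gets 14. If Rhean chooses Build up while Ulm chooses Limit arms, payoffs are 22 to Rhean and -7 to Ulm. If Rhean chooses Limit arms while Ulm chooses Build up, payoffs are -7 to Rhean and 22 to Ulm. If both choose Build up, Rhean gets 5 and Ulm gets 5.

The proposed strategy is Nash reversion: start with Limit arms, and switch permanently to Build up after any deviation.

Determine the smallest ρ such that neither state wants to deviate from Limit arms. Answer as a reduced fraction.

14/(1−ρ) ≥ 22 + 5ρ/(1−ρ)
14 ≥ 22 − 17ρ
ρ ≥ 8/17.

8/17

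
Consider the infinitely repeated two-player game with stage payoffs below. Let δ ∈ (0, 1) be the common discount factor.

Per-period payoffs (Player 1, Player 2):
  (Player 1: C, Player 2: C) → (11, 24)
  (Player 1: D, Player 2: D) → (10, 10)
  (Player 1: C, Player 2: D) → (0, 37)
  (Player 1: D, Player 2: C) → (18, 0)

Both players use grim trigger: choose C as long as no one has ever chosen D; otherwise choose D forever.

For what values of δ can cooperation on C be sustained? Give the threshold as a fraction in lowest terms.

7/8

For Player 1: deviation gain 18−11 = 7, per-period punishment loss 11−10 = 1. IC gives δ ≥ 7/8.
For Player 2: gain 13, loss 14 per period, so δ ≥ 13/27.
The tighter constraint is Player 1's, so cooperation needs δ ≥ 7/8.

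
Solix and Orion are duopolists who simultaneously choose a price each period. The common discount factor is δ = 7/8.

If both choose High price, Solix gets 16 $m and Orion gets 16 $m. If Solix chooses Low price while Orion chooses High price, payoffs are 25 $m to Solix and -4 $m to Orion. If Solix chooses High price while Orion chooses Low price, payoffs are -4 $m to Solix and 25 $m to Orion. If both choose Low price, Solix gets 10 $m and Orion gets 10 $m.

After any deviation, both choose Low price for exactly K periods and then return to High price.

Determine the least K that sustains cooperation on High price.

IC: δ(1−δ^K)/(1−δ) ≥ (25−16)/(16−10) = 3/2.
With δ = 7/8: need 1 − δ^K ≥ 3/2·(1−7/8)/(7/8), i.e. δ^K ≤ 0.7857.
Since (7/8)^1 = 0.8750 and (7/8)^2 = 0.7656, the smallest such K is 2.

2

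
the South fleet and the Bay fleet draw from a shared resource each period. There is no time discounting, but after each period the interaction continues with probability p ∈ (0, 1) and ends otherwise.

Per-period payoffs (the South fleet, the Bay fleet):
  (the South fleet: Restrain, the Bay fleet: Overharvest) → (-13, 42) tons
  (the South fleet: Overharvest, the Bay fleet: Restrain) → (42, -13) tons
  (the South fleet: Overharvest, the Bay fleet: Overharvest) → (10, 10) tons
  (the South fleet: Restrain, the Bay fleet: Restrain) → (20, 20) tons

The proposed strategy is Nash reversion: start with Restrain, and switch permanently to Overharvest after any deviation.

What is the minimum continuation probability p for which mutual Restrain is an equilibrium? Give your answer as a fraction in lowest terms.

11/16

Expected cooperation value is 20 + p·20 + p²·20 + … = 20/(1−p); deviation gives 42 + p·10/(1−p).
20 ≥ 42(1−p) + 10p ⇒ 32p ≥ 22 ⇒ p ≥ 22/32 = 11/16.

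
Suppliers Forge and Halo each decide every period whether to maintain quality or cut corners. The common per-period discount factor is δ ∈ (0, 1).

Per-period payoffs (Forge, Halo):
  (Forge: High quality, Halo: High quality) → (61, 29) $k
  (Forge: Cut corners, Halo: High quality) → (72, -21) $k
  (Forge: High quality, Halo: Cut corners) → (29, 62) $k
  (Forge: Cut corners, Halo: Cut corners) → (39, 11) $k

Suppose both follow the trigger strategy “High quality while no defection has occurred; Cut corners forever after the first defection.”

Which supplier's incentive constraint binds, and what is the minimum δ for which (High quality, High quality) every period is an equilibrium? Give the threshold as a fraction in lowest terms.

Forge: cooperation gives 61 each period; deviation gives 72 once then 39 forever.
  61/(1−δ) ≥ 72 + 39δ/(1−δ) ⇒ δ ≥ 11/33 = 1/3.
Halo: cooperation gives 29 each period; deviation gives 62 once then 11 forever.
  δ ≥ 33/51 = 11/17.
Both must hold, so the binding constraint is Halo's: δ ≥ 11/17.

Halo; δ ≥ 11/17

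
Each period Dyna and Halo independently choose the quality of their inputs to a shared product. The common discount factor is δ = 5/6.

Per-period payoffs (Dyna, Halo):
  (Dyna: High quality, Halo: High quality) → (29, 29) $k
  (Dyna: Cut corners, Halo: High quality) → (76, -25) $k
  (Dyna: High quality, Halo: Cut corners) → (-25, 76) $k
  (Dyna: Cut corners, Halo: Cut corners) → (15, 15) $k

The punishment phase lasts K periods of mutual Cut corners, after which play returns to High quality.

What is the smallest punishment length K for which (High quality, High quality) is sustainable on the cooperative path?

IC: δ(1−δ^K)/(1−δ) ≥ (76−29)/(29−15) = 47/14.
With δ = 5/6: need 1 − δ^K ≥ 47/14·(1−5/6)/(5/6), i.e. δ^K ≤ 0.3286.
Since (5/6)^6 = 0.3349 and (5/6)^7 = 0.2791, the smallest such K is 7.

7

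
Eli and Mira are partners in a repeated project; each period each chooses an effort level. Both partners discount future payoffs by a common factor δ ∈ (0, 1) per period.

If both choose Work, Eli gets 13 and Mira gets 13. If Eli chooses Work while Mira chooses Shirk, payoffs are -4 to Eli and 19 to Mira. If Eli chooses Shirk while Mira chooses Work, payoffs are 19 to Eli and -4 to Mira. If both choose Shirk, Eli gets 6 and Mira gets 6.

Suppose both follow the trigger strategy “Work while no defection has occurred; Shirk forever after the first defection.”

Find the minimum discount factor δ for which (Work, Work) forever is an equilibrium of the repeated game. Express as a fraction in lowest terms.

Cooperation forever yields 13 each period: 13/(1−δ).
Deviating yields 19 once, then 6 forever: 19 + 6δ/(1−δ).
No profitable deviation requires 13/(1−δ) ≥ 19 + 6δ/(1−δ).
Multiplying by (1−δ): 13 ≥ 19(1−δ) + 6δ = 19 − 13δ.
So 13δ ≥ 6, i.e. δ ≥ 6/13.

6/13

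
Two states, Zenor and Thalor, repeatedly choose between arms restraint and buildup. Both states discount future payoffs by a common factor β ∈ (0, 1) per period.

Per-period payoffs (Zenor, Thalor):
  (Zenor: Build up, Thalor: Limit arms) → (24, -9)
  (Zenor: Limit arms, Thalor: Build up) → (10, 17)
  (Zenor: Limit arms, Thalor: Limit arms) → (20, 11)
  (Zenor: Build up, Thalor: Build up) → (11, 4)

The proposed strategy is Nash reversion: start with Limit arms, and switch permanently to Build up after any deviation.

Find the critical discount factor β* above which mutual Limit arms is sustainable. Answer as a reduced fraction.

6/13

Zenor's threshold: (24−20)/(24−11) = 4/13.
Thalor's threshold: (17−11)/(17−4) = 6/13.
4/13 < 6/13, so Thalor binds and β* = 6/13.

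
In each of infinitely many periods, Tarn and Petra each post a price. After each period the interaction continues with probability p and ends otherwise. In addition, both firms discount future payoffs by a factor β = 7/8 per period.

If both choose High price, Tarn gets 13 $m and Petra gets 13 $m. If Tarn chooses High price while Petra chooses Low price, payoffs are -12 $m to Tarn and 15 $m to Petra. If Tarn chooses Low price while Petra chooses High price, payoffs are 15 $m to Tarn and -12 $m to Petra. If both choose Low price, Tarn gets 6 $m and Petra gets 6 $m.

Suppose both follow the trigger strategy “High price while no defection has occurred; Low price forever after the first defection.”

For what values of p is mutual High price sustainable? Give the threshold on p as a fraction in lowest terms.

16/63

With continuation probability p and discount β, the effective per-period discount factor is βp.
Grim-trigger IC: βp ≥ (15−13)/(15−6) = 2/9.
So p ≥ (2/9)/(7/8) = 16/63.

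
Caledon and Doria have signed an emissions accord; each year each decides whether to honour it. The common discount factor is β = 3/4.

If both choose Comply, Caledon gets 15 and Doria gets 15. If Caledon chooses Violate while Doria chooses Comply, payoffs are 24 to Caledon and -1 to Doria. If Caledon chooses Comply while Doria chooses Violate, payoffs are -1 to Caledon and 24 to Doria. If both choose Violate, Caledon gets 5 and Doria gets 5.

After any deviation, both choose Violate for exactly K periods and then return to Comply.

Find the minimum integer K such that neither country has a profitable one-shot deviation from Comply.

Need Σ_{k=1}^{K} β^k ≥ (24−15)/(15−5) = 0.9000 at β = 3/4.
At K = 1 the sum is 0.7500 < 0.9000; at K = 2 it is 1.3125 ≥ 0.9000.
So the minimum punishment length is K = 2.

2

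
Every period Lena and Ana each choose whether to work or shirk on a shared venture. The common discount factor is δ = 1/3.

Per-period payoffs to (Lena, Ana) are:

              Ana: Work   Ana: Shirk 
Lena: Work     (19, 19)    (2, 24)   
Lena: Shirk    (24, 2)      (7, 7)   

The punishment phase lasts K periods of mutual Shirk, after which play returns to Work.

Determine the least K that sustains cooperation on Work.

No profitable deviation requires (19−7)(δ+…+δ^K) ≥ 24−19, i.e. δ+…+δ^K ≥ 5/12 ≈ 0.4167.
With δ = 1/3, the partial sums are K=1: 0.3333, K=2: 0.4444.
K = 2 is the first length at which the sum reaches 0.4167.

2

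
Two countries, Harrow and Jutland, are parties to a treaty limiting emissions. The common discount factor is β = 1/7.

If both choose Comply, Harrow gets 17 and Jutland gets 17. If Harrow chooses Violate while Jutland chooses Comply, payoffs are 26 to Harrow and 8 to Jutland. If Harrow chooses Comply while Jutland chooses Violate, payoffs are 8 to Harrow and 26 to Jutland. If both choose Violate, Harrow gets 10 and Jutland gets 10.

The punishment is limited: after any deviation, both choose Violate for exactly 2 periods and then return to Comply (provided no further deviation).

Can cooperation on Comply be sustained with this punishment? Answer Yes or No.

No

A one-shot deviation gives 26 now, then 10 for 2 periods, then back to 17.
Gain from deviating: (26−17) today; loss: (17−10) in each of the next 2 periods.
No-deviation condition: (17−10)(β+…+β^2) ≥ 26−17, i.e. β+…+β^2 ≥ 9/7.
At β = 1/7: β+…+β^2 = 0.1633 < 1.2857.
So cooperation is not sustainable.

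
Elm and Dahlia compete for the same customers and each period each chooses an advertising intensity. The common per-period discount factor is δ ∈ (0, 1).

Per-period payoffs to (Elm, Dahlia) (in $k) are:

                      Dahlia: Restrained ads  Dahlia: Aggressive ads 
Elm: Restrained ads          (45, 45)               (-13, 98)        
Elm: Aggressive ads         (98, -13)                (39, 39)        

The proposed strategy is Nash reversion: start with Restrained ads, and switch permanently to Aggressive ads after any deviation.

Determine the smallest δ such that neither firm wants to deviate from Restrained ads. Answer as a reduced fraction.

53/59

One-period gain from deviating is 98 − 45 = 53. The loss is 45 − 39 = 6 in every subsequent period, with present value 6·δ/(1−δ).
Deviation is unprofitable when 6·δ/(1−δ) ≥ 53, i.e. δ/(1−δ) ≥ 53/6.
Equivalently δ ≥ 53/(53+6) = 53/59.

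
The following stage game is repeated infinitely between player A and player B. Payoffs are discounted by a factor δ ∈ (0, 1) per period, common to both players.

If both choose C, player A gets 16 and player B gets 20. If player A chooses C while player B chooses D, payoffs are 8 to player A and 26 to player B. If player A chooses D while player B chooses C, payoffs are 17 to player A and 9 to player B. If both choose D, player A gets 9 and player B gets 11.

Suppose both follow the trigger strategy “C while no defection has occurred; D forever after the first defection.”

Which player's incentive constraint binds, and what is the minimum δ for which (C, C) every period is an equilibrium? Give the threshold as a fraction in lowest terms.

player A's threshold: (17−16)/(17−9) = 1/8.
player B's threshold: (26−20)/(26−11) = 2/5.
1/8 < 2/5, so player B binds and δ* = 2/5.

player B; δ ≥ 2/5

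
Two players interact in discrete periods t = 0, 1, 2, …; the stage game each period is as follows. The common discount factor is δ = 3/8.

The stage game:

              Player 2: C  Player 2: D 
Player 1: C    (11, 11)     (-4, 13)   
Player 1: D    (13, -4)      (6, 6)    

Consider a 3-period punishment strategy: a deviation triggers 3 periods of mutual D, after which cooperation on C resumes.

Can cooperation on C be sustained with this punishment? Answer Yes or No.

IC: δ+…+δ^3 ≥ (13−11)/(11−6) = 2/5.
At δ = 3/8: partial sum = 0.5684 ≥ 0.4000. Cooperation sustainable.

Yes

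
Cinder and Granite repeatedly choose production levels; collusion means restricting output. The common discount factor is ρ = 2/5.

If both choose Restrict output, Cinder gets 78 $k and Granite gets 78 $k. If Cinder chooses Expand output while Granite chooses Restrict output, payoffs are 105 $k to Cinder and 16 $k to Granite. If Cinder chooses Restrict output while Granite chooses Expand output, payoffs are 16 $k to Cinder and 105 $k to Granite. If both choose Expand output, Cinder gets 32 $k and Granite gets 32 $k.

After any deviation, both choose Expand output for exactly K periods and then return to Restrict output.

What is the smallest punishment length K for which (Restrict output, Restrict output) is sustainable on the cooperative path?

3

No profitable deviation requires (78−32)(ρ+…+ρ^K) ≥ 105−78, i.e. ρ+…+ρ^K ≥ 27/46 ≈ 0.5870.
With ρ = 2/5, the partial sums are K=1: 0.4000, K=2: 0.5600, K=3: 0.6240.
K = 3 is the first length at which the sum reaches 0.5870.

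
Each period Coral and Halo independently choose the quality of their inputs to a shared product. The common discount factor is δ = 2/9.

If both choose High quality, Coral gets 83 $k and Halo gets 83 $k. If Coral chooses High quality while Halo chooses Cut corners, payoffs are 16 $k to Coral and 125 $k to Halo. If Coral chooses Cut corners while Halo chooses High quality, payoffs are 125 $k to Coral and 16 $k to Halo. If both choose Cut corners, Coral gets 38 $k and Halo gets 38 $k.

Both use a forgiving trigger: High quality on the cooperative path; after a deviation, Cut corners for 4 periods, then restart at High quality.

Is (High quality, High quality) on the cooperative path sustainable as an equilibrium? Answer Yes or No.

Comparing payoff streams over the 5 periods until play realigns: cooperate → 83(1+δ+…+δ^4); deviate → 125 + 38(δ+…+δ^4).
Cooperation is sustained iff (83−38)(δ+…+δ^4) ≥ 125−83.
δ+…+δ^4 = 2/9·(1−(2/9)^4)/(1−2/9) = 0.2850, and (125−83)/(83−38) = 0.9333.
0.2850 < 0.9333, so cooperation is not sustainable.

No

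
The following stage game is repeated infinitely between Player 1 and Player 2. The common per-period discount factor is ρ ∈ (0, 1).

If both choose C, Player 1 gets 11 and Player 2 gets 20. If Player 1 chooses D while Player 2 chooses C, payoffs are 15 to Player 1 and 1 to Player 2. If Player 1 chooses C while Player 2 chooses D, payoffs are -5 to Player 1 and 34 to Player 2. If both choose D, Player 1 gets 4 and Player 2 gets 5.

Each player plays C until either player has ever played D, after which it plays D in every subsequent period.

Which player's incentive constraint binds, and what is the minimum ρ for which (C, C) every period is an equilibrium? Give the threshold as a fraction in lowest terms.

Player 2; ρ ≥ 14/29

For Player 1: deviation gain 15−11 = 4, per-period punishment loss 11−4 = 7. IC gives ρ ≥ 4/11.
For Player 2: gain 14, loss 15 per period, so ρ ≥ 14/29.
The tighter constraint is Player 2's, so cooperation needs ρ ≥ 14/29.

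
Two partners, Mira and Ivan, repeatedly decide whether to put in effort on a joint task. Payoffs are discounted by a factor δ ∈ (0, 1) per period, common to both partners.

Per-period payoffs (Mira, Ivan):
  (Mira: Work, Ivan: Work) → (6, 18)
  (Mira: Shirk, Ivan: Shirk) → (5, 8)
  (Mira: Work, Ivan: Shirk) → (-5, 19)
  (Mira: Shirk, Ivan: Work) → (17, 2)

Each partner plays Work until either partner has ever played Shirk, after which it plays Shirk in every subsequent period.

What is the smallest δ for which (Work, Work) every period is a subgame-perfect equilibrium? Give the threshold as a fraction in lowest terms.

11/12

For Mira: deviation gain 17−6 = 11, per-period punishment loss 6−5 = 1. IC gives δ ≥ 11/12.
For Ivan: gain 1, loss 10 per period, so δ ≥ 1/11.
The tighter constraint is Mira's, so cooperation needs δ ≥ 11/12.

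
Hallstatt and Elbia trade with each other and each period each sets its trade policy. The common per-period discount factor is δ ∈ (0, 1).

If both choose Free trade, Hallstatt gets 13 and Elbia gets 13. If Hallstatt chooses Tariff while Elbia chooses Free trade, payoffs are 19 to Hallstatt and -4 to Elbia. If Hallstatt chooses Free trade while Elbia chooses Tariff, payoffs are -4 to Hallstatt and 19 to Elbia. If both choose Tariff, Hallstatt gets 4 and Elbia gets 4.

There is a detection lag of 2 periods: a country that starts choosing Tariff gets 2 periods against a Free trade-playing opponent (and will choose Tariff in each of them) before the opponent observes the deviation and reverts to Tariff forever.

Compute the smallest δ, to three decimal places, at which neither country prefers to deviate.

0.632

A deviator earns 19 for 2 periods, then 4 forever; cooperating earns 13 forever. Multiplying the IC by (1−δ):
13 ≥ 19(1−δ^2) + 4δ^2, so 15·δ^2 ≥ 6 and δ^2 ≥ 2/5.
δ ≥ (2/5)^(1/2) ≈ 0.632.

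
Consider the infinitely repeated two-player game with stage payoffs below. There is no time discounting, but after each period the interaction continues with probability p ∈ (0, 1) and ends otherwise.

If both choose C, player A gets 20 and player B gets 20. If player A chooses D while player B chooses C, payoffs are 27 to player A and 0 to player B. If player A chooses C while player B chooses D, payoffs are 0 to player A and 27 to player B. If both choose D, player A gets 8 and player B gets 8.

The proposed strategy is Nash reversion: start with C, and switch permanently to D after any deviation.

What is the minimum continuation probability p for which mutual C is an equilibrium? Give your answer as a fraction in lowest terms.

7/19

With no time discounting, the continuation probability p plays the role of the discount factor.
Grim-trigger IC: 20/(1−p) ≥ 27 + 8p/(1−p) ⇒ p ≥ (27−20)/(27−8) = 7/19.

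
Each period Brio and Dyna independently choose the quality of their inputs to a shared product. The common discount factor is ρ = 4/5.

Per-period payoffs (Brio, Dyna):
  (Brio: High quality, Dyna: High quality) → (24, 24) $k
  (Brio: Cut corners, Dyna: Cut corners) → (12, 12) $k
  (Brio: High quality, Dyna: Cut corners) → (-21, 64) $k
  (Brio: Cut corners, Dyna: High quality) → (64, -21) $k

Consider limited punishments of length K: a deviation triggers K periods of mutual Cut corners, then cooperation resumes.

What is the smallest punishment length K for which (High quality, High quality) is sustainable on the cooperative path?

9

No profitable deviation requires (24−12)(ρ+…+ρ^K) ≥ 64−24, i.e. ρ+…+ρ^K ≥ 10/3 ≈ 3.3333.
With ρ = 4/5, the partial sums are K=1: 0.8000, K=2: 1.4400, …, K=7: 3.1611, K=8: 3.3289, K=9: 3.4631.
K = 9 is the first length at which the sum reaches 3.3333.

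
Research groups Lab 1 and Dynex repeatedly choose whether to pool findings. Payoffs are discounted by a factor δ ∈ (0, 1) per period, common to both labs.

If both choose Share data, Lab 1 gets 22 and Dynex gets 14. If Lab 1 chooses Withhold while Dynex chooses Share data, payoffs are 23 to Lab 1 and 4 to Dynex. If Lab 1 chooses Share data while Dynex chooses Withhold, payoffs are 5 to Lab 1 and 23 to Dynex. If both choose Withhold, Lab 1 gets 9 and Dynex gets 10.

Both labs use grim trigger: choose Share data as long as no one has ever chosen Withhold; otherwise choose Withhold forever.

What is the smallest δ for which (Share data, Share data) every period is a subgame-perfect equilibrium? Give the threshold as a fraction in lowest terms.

For Lab 1: deviation gain 23−22 = 1, per-period punishment loss 22−9 = 13. IC gives δ ≥ 1/14.
For Dynex: gain 9, loss 4 per period, so δ ≥ 9/13.
The tighter constraint is Dynex's, so cooperation needs δ ≥ 9/13.

9/13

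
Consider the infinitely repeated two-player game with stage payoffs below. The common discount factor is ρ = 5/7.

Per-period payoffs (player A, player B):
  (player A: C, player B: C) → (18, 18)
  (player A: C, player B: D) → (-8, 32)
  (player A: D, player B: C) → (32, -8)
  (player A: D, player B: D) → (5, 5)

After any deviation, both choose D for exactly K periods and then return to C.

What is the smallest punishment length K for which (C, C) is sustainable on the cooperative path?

No profitable deviation requires (18−5)(ρ+…+ρ^K) ≥ 32−18, i.e. ρ+…+ρ^K ≥ 14/13 ≈ 1.0769.
With ρ = 5/7, the partial sums are K=1: 0.7143, K=2: 1.2245.
K = 2 is the first length at which the sum reaches 1.0769.

2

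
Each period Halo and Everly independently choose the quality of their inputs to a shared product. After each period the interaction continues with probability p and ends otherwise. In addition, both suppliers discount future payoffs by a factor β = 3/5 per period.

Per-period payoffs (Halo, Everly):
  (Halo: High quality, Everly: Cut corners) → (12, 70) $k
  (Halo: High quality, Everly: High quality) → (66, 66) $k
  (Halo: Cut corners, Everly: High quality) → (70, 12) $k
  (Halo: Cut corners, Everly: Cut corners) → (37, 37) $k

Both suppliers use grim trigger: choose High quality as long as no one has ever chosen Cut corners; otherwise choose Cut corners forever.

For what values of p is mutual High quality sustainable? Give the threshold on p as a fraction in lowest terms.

20/99

Expected continuation weight on next period's payoff is β·p = 3/5·p, which plays the role of the discount factor.
Cooperation requires 3/5·p ≥ (70−66)/(70−37) = 4/33, hence p ≥ 20/99.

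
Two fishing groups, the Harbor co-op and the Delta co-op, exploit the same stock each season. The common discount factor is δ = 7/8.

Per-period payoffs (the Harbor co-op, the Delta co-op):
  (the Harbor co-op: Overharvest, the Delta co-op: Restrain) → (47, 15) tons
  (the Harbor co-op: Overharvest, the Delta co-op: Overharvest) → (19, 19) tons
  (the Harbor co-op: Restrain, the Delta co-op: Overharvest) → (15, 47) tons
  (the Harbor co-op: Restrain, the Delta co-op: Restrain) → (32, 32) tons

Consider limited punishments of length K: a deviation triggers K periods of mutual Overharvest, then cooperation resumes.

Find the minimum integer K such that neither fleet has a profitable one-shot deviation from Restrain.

IC: δ(1−δ^K)/(1−δ) ≥ (47−32)/(32−19) = 15/13.
With δ = 7/8: need 1 − δ^K ≥ 15/13·(1−7/8)/(7/8), i.e. δ^K ≤ 0.8352.
Since (7/8)^1 = 0.8750 and (7/8)^2 = 0.7656, the smallest such K is 2.

2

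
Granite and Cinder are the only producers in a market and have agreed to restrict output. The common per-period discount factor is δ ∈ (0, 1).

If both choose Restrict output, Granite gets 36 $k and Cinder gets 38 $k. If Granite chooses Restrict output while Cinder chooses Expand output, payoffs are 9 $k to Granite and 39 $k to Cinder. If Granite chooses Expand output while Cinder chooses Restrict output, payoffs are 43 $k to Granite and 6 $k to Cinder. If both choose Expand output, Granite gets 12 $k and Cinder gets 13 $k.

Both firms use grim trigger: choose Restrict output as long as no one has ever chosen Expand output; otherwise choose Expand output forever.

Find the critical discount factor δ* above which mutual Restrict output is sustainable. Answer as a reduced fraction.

For Granite: deviation gain 43−36 = 7, per-period punishment loss 36−12 = 24. IC gives δ ≥ 7/31.
For Cinder: gain 1, loss 25 per period, so δ ≥ 1/26.
The tighter constraint is Granite's, so cooperation needs δ ≥ 7/31.

7/31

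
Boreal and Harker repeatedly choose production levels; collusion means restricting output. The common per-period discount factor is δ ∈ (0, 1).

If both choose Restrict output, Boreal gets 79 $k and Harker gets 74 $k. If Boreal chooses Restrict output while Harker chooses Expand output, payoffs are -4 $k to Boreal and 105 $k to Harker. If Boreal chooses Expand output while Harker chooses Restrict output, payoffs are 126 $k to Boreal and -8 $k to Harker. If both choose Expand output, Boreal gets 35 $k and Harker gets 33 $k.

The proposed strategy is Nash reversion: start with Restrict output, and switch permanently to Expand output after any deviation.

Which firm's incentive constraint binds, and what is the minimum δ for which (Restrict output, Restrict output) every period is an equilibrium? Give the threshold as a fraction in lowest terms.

Boreal: cooperation gives 79 each period; deviation gives 126 once then 35 forever.
  79/(1−δ) ≥ 126 + 35δ/(1−δ) ⇒ δ ≥ 47/91.
Harker: cooperation gives 74 each period; deviation gives 105 once then 33 forever.
  δ ≥ 31/72.
Both must hold, so the binding constraint is Boreal's: δ ≥ 47/91.

Boreal; δ ≥ 47/91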